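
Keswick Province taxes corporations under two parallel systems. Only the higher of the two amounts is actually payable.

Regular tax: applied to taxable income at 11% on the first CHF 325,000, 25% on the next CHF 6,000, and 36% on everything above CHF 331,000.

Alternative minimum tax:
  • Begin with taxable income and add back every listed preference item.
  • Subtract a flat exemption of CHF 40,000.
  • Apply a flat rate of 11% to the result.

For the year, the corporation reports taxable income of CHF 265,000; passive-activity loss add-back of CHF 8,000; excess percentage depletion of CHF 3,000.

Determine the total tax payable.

Regular tax:
  CHF 265,000 × 11% = CHF 29,150

Alternative minimum tax:
  Adjusted income: CHF 265,000 + CHF 8,000 + CHF 3,000 = CHF 276,000
  Less exemption CHF 40,000 → base CHF 236,000
  CHF 236,000 × 11% = CHF 25,960

CHF 29,150 > CHF 25,960, so the regular tax governs.

CHF 29,150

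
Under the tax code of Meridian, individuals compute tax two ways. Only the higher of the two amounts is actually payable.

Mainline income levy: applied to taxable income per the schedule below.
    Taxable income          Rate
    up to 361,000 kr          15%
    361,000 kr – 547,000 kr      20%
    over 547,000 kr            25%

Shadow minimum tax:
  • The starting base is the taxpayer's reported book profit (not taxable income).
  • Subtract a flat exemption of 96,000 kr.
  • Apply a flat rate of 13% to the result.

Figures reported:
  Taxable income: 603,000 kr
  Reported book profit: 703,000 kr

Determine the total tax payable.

Shadow minimum tax:
  Base (reported book profit): 703,000 kr
  Less exemption 96,000 kr → base 607,000 kr
  607,000 kr × 13% = 78,910 kr

Mainline income levy:
  361,000 kr × 15% = 54,150 kr
  186,000 kr × 20% = 37,200 kr
  56,000 kr × 25% = 14,000 kr
  → 105,350 kr

105,350 kr > 78,910 kr, so the mainline income levy governs.

105,350 kr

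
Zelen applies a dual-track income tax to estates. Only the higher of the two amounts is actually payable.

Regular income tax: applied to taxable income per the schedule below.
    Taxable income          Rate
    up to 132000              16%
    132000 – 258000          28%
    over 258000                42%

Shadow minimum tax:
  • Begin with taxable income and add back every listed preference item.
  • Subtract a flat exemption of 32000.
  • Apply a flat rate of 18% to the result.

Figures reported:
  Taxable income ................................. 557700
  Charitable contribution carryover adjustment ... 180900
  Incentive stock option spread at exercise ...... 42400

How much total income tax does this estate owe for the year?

Regular income tax:
  132000 × 16% = 21120
  126000 × 28% = 35280
  299700 × 42% = 125874
  → 182274

Shadow minimum tax:
  Adjusted income: 557700 + 180900 + 42400 = 781000
  Less exemption 32000 → base 749000
  749000 × 18% = 134820

182274 > 134820, so the regular income tax governs.

182274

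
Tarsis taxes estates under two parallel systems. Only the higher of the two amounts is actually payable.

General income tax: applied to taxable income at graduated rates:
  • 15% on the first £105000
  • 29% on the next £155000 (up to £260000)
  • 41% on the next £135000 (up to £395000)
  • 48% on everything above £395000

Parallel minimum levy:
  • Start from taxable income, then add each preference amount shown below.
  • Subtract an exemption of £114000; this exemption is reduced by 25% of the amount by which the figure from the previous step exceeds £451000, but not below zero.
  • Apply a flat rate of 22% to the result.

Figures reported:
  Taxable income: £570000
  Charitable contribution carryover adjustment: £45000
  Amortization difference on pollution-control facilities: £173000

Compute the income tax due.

General income tax:
  £105000 × 15% = £15750
  £155000 × 29% = £44950
  £135000 × 41% = £55350
  £175000 × 48% = £84000
  → £200050

Parallel minimum levy:
  Adjusted income: £570000 + £45000 + £173000 = £788000
  Exemption: £114000 − 25% × (£788000 − £451000) = £114000 − £84250 = £29750
  Base: £788000 − £29750 = £758250
  £758250 × 22% = £166815

£200050 > £166815, so the general income tax governs.

£200050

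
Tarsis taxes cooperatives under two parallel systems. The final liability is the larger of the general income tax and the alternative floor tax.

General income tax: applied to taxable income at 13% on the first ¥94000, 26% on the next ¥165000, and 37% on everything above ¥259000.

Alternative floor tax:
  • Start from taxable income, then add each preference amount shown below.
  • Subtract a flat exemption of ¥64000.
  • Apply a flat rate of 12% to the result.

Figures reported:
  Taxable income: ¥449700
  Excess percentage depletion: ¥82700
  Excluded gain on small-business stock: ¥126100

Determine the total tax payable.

¥125679

General income tax:
  ¥94000 × 13% = ¥12220
  ¥165000 × 26% = ¥42900
  ¥190700 × 37% = ¥70559
  → ¥125679

Alternative floor tax:
  Adjusted income: ¥449700 + ¥82700 + ¥126100 = ¥658500
  Less exemption ¥64000 → base ¥594500
  ¥594500 × 12% = ¥71340

¥125679 > ¥71340, so the general income tax governs.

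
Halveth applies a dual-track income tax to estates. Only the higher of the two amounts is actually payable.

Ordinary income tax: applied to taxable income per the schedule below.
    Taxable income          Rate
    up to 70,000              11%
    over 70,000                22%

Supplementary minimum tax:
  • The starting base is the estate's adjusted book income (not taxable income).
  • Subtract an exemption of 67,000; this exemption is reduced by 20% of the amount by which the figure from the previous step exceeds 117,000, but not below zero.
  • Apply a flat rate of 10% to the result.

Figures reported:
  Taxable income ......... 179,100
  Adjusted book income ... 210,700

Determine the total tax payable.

Supplementary minimum tax:
  Base (adjusted book income): 210,700
  Exemption: 67,000 − 20% × (210,700 − 117,000) = 67,000 − 18,740 = 48,260
  Base: 210,700 − 48,260 = 162,440
  162,440 × 10% = 16,244

Ordinary income tax:
  70,000 × 11% = 7,700
  109,100 × 22% = 24,002
  → 31,702

31,702 > 16,244, so the ordinary income tax governs.

31,702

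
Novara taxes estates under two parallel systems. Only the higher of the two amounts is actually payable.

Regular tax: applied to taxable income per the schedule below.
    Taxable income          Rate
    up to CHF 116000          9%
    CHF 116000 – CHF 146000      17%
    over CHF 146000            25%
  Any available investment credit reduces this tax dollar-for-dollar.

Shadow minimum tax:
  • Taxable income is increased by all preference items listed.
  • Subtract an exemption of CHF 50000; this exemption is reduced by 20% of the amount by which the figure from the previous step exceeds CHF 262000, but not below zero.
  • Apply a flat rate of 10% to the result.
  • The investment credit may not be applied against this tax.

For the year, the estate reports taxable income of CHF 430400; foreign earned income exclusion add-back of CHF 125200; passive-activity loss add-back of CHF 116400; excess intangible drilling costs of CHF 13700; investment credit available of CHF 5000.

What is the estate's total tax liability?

Regular tax:
  CHF 116000 × 9% = CHF 10440
  CHF 30000 × 17% = CHF 5100
  CHF 284400 × 25% = CHF 71100
  → CHF 86640
  Less investment credit CHF 5000 → CHF 81640

Shadow minimum tax:
  Adjusted income: CHF 430400 + CHF 125200 + CHF 116400 + CHF 13700 = CHF 685700
  Exemption: 20% × (CHF 685700 − CHF 262000) = CHF 84740 ≥ CHF 50000, so the exemption is fully phased out
  Base: CHF 685700 − CHF 0 = CHF 685700
  CHF 685700 × 10% = CHF 68570

CHF 81640 > CHF 68570, so the regular tax governs.

CHF 81640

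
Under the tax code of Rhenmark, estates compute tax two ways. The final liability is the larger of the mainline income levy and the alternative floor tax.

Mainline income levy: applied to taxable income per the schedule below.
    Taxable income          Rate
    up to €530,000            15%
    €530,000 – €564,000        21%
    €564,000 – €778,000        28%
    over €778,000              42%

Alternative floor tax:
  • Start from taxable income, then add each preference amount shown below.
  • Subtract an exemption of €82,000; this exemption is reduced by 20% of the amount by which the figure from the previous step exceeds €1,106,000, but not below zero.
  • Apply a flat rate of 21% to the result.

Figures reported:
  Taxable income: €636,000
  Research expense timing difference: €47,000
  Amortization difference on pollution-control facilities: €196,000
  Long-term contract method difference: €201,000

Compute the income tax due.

Mainline income levy:
  €530,000 × 15% = €79,500
  €34,000 × 21% = €7,140
  €72,000 × 28% = €20,160
  → €106,800

Alternative floor tax:
  Adjusted income: €636,000 + €47,000 + €196,000 + €201,000 = €1,080,000
  Exemption: €1,080,000 ≤ €1,106,000, so full €82,000 applies
  Base: €1,080,000 − €82,000 = €998,000
  €998,000 × 21% = €209,580

€209,580 > €106,800, so the alternative floor tax is the binding amount.

€209,580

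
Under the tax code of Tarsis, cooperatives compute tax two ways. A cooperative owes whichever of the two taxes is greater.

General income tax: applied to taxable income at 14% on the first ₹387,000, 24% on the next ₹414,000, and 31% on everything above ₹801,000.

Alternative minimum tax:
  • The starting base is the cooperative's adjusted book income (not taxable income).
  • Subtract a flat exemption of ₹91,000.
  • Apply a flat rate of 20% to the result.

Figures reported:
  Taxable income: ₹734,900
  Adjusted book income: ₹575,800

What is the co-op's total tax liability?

Alternative minimum tax:
  Base (adjusted book income): ₹575,800
  Less exemption ₹91,000 → base ₹484,800
  ₹484,800 × 20% = ₹96,960

General income tax:
  ₹387,000 × 14% = ₹54,180
  ₹347,900 × 24% = ₹83,496
  → ₹137,676

₹137,676 > ₹96,960, so the general income tax governs.

₹137,676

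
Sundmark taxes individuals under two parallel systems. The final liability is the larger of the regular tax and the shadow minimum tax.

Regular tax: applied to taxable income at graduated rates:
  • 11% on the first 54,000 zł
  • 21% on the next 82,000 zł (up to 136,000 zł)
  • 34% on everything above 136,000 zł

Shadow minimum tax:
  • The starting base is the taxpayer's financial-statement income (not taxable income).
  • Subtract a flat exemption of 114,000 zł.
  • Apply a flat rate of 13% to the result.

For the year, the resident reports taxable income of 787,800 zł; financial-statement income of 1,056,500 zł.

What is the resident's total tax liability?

Regular tax:
  54,000 zł × 11% = 5,940 zł
  82,000 zł × 21% = 17,220 zł
  651,800 zł × 34% = 221,612 zł
  → 244,772 zł

Shadow minimum tax:
  Base (financial-statement income): 1,056,500 zł
  Less exemption 114,000 zł → base 942,500 zł
  942,500 zł × 13% = 122,525 zł

244,772 zł > 122,525 zł, so the regular tax governs.

244,772 zł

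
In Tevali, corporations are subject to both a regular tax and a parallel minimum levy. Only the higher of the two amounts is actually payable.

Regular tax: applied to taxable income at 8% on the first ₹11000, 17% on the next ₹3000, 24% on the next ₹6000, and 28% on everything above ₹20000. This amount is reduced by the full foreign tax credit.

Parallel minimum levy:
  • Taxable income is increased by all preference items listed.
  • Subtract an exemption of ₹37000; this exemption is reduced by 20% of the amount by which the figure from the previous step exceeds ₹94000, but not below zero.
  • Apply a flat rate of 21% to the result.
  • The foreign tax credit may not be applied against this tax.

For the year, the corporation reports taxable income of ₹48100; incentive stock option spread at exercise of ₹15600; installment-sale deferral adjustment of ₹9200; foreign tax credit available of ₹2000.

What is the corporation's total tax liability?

Parallel minimum levy:
  Adjusted income: ₹48100 + ₹15600 + ₹9200 = ₹72900
  Exemption: ₹72900 ≤ ₹94000, so full ₹37000 applies
  Base: ₹72900 − ₹37000 = ₹35900
  ₹35900 × 21% = ₹7539

Regular tax:
  ₹11000 × 8% = ₹880
  ₹3000 × 17% = ₹510
  ₹6000 × 24% = ₹1440
  ₹28100 × 28% = ₹7868
  → ₹10698
  Less foreign tax credit ₹2000 → ₹8698

₹8698 > ₹7539, so the regular tax governs.

₹8698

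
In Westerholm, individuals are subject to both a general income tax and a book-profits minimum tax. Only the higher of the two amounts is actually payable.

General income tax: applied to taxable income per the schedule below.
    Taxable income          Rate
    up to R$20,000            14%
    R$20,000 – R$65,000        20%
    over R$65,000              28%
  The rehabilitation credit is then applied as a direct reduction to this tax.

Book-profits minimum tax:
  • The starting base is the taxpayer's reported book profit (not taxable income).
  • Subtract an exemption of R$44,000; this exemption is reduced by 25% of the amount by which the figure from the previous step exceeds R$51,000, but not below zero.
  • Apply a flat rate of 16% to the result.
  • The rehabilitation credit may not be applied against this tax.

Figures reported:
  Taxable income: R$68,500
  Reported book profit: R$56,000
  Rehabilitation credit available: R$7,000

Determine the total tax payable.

Book-profits minimum tax:
  Base (reported book profit): R$56,000
  Exemption: R$44,000 − 25% × (R$56,000 − R$51,000) = R$44,000 − R$1,250 = R$42,750
  Base: R$56,000 − R$42,750 = R$13,250
  R$13,250 × 16% = R$2,120

General income tax:
  R$20,000 × 14% = R$2,800
  R$45,000 × 20% = R$9,000
  R$3,500 × 28% = R$980
  → R$12,780
  Less rehabilitation credit R$7,000 → R$5,780

R$5,780 > R$2,120, so the general income tax governs.

R$5,780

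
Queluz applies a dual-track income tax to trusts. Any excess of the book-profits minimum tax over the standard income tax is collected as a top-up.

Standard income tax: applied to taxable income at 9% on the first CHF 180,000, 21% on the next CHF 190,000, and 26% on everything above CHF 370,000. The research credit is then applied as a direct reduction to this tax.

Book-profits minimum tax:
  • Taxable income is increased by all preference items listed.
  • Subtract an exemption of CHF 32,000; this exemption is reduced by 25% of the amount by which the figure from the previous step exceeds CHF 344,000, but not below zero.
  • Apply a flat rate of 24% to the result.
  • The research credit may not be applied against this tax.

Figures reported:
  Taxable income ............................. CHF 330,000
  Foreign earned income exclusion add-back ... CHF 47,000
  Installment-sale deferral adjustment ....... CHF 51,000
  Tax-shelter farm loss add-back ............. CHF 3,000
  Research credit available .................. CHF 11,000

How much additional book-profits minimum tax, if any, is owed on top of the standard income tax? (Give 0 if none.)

Standard income tax:
  CHF 180,000 × 9% = CHF 16,200
  CHF 150,000 × 21% = CHF 31,500
  → CHF 47,700
  Less research credit CHF 11,000 → CHF 36,700

Book-profits minimum tax:
  Adjusted income: CHF 330,000 + CHF 47,000 + CHF 51,000 + CHF 3,000 = CHF 431,000
  Exemption: CHF 32,000 − 25% × (CHF 431,000 − CHF 344,000) = CHF 32,000 − CHF 21,750 = CHF 10,250
  Base: CHF 431,000 − CHF 10,250 = CHF 420,750
  CHF 420,750 × 24% = CHF 100,980

Excess of book-profits minimum tax over standard income tax: CHF 100,980 − CHF 36,700 = CHF 64,280.

CHF 64,280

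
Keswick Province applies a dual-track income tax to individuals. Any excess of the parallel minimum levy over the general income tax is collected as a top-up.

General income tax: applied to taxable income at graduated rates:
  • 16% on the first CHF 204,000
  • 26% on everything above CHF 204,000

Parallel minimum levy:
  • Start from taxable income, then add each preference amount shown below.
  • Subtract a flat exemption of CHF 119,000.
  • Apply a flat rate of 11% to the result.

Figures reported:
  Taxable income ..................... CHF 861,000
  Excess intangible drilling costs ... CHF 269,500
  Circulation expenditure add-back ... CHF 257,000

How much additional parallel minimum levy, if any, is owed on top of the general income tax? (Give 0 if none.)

CHF 0

General income tax:
  CHF 204,000 × 16% = CHF 32,640
  CHF 657,000 × 26% = CHF 170,820
  → CHF 203,460

Parallel minimum levy:
  Adjusted income: CHF 861,000 + CHF 269,500 + CHF 257,000 = CHF 1,387,500
  Less exemption CHF 119,000 → base CHF 1,268,500
  CHF 1,268,500 × 11% = CHF 139,535

CHF 139,535 ≤ CHF 203,460, so no add-on is due.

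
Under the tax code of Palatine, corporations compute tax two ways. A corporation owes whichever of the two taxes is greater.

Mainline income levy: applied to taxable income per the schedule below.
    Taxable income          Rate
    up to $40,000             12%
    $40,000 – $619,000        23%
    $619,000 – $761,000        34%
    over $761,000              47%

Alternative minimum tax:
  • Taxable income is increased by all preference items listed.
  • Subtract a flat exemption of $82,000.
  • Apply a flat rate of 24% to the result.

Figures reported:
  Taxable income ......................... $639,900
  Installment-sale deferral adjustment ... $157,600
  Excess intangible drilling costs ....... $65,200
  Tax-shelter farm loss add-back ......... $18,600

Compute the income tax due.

Mainline income levy:
  $40,000 × 12% = $4,800
  $579,000 × 23% = $133,170
  $20,900 × 34% = $7,106
  → $145,076

Alternative minimum tax:
  Adjusted income: $639,900 + $157,600 + $65,200 + $18,600 = $881,300
  Less exemption $82,000 → base $799,300
  $799,300 × 24% = $191,832

$191,832 > $145,076, so the alternative minimum tax is the binding amount.

$191,832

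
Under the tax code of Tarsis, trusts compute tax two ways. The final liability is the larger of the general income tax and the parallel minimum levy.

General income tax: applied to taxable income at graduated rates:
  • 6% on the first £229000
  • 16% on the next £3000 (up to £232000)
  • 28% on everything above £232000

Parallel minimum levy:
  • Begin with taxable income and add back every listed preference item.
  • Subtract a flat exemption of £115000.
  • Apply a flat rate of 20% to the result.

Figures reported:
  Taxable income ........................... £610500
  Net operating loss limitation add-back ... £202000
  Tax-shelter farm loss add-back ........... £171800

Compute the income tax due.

£173860

General income tax:
  £229000 × 6% = £13740
  £3000 × 16% = £480
  £378500 × 28% = £105980
  → £120200

Parallel minimum levy:
  Adjusted income: £610500 + £202000 + £171800 = £984300
  Less exemption £115000 → base £869300
  £869300 × 20% = £173860

£173860 > £120200, so the parallel minimum levy is the binding amount.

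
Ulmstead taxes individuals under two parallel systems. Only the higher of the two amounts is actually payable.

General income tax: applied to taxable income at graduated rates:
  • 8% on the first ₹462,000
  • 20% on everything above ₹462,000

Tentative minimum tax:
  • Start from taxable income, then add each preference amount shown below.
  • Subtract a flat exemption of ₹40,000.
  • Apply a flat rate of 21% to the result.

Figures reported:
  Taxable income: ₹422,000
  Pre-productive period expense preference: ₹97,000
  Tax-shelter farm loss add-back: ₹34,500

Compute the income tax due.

₹107,835

Tentative minimum tax:
  Adjusted income: ₹422,000 + ₹97,000 + ₹34,500 = ₹553,500
  Less exemption ₹40,000 → base ₹513,500
  ₹513,500 × 21% = ₹107,835

General income tax:
  ₹422,000 × 8% = ₹33,760

₹107,835 > ₹33,760, so the tentative minimum tax is the binding amount.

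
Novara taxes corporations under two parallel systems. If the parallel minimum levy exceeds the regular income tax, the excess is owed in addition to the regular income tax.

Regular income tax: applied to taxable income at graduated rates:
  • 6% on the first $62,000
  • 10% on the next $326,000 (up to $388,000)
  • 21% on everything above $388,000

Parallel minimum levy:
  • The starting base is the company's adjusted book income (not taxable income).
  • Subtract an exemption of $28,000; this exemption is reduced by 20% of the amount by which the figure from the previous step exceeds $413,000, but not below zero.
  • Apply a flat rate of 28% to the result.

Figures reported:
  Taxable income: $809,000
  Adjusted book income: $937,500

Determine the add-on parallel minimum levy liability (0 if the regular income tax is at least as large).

$137,770

Parallel minimum levy:
  Base (adjusted book income): $937,500
  Exemption: 20% × ($937,500 − $413,000) = $104,900 ≥ $28,000, so the exemption is fully phased out
  Base: $937,500 − $0 = $937,500
  $937,500 × 28% = $262,500

Regular income tax:
  $62,000 × 6% = $3,720
  $326,000 × 10% = $32,600
  $421,000 × 21% = $88,410
  → $124,730

Excess of parallel minimum levy over regular income tax: $262,500 − $124,730 = $137,770.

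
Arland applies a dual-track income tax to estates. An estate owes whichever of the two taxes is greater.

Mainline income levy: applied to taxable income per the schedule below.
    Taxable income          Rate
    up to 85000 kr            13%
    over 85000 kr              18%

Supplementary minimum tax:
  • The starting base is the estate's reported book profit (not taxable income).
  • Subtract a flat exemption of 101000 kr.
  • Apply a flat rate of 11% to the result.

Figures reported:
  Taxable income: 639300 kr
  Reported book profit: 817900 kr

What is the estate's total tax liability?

110824 kr

Supplementary minimum tax:
  Base (reported book profit): 817900 kr
  Less exemption 101000 kr → base 716900 kr
  716900 kr × 11% = 78859 kr

Mainline income levy:
  85000 kr × 13% = 11050 kr
  554300 kr × 18% = 99774 kr
  → 110824 kr

110824 kr > 78859 kr, so the mainline income levy governs.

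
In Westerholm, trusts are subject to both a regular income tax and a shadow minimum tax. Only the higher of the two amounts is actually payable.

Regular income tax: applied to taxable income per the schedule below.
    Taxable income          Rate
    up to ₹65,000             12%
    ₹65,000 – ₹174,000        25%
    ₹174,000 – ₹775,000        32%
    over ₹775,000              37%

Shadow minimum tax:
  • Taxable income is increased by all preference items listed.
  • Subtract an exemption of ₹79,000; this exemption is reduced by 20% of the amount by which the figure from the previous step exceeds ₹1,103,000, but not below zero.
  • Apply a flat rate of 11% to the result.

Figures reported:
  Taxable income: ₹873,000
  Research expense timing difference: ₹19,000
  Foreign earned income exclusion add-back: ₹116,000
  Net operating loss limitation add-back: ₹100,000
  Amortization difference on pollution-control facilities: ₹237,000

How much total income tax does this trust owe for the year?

Regular income tax:
  ₹65,000 × 12% = ₹7,800
  ₹109,000 × 25% = ₹27,250
  ₹601,000 × 32% = ₹192,320
  ₹98,000 × 37% = ₹36,260
  → ₹263,630

Shadow minimum tax:
  Adjusted income: ₹873,000 + ₹19,000 + ₹116,000 + ₹100,000 + ₹237,000 = ₹1,345,000
  Exemption: ₹79,000 − 20% × (₹1,345,000 − ₹1,103,000) = ₹79,000 − ₹48,400 = ₹30,600
  Base: ₹1,345,000 − ₹30,600 = ₹1,314,400
  ₹1,314,400 × 11% = ₹144,584

₹263,630 > ₹144,584, so the regular income tax governs.

₹263,630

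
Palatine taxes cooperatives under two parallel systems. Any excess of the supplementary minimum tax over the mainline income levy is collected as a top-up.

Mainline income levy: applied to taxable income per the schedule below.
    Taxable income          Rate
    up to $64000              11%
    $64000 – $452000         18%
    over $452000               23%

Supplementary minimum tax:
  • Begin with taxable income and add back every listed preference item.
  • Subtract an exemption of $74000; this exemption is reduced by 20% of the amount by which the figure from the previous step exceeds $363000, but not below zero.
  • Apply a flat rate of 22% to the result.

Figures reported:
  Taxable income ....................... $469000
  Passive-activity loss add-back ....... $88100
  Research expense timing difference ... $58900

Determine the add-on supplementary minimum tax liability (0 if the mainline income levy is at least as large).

Mainline income levy:
  $64000 × 11% = $7040
  $388000 × 18% = $69840
  $17000 × 23% = $3910
  → $80790

Supplementary minimum tax:
  Adjusted income: $469000 + $88100 + $58900 = $616000
  Exemption: $74000 − 20% × ($616000 − $363000) = $74000 − $50600 = $23400
  Base: $616000 − $23400 = $592600
  $592600 × 22% = $130372

Excess of supplementary minimum tax over mainline income levy: $130372 − $80790 = $49582.

$49582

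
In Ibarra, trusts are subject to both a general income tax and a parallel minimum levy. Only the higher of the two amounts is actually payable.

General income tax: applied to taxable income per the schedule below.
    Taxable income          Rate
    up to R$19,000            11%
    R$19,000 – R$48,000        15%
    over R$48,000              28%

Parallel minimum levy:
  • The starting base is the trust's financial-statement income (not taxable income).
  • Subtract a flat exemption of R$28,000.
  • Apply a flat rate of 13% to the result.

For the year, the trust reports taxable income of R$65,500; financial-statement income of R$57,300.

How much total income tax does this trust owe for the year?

Parallel minimum levy:
  Base (financial-statement income): R$57,300
  Less exemption R$28,000 → base R$29,300
  R$29,300 × 13% = R$3,809

General income tax:
  R$19,000 × 11% = R$2,090
  R$29,000 × 15% = R$4,350
  R$17,500 × 28% = R$4,900
  → R$11,340

R$11,340 > R$3,809, so the general income tax governs.

R$11,340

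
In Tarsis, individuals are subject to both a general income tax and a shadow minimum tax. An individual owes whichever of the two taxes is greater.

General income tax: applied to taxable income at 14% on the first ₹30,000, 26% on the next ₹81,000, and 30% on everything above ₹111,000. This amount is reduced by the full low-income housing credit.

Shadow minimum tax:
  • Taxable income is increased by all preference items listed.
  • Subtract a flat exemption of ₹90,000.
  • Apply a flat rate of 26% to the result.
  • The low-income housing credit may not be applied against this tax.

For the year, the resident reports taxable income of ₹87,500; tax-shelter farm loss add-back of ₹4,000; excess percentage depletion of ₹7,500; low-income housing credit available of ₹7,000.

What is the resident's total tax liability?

Shadow minimum tax:
  Adjusted income: ₹87,500 + ₹4,000 + ₹7,500 = ₹99,000
  Less exemption ₹90,000 → base ₹9,000
  ₹9,000 × 26% = ₹2,340

General income tax:
  ₹30,000 × 14% = ₹4,200
  ₹57,500 × 26% = ₹14,950
  → ₹19,150
  Less low-income housing credit ₹7,000 → ₹12,150

₹12,150 > ₹2,340, so the general income tax governs.

₹12,150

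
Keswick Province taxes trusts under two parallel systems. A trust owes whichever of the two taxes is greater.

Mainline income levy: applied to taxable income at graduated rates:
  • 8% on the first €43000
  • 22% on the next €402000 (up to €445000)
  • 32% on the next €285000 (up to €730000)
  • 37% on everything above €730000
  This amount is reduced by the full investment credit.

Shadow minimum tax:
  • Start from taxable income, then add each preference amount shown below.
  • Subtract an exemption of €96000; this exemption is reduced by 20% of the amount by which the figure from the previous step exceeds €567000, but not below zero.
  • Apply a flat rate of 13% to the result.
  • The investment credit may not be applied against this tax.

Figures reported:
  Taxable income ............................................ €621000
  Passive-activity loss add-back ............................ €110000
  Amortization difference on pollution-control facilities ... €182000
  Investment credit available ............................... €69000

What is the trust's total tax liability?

€115206

Shadow minimum tax:
  Adjusted income: €621000 + €110000 + €182000 = €913000
  Exemption: €96000 − 20% × (€913000 − €567000) = €96000 − €69200 = €26800
  Base: €913000 − €26800 = €886200
  €886200 × 13% = €115206

Mainline income levy:
  €43000 × 8% = €3440
  €402000 × 22% = €88440
  €176000 × 32% = €56320
  → €148200
  Less investment credit €69000 → €79200

€115206 > €79200, so the shadow minimum tax is the binding amount.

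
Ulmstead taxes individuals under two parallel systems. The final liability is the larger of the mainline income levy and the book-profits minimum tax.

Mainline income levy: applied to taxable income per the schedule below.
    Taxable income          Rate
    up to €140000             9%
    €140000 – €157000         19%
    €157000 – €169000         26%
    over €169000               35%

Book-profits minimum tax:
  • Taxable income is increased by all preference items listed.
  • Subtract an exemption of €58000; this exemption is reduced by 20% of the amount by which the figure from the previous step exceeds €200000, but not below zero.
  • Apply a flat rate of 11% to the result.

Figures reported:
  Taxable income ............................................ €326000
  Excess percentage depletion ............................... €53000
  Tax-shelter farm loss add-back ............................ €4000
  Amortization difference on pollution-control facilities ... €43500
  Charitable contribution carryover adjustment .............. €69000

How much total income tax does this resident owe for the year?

Mainline income levy:
  €140000 × 9% = €12600
  €17000 × 19% = €3230
  €12000 × 26% = €3120
  €157000 × 35% = €54950
  → €73900

Book-profits minimum tax:
  Adjusted income: €326000 + €53000 + €4000 + €43500 + €69000 = €495500
  Exemption: 20% × (€495500 − €200000) = €59100 ≥ €58000, so the exemption is fully phased out
  Base: €495500 − €0 = €495500
  €495500 × 11% = €54505

€73900 > €54505, so the mainline income levy governs.

€73900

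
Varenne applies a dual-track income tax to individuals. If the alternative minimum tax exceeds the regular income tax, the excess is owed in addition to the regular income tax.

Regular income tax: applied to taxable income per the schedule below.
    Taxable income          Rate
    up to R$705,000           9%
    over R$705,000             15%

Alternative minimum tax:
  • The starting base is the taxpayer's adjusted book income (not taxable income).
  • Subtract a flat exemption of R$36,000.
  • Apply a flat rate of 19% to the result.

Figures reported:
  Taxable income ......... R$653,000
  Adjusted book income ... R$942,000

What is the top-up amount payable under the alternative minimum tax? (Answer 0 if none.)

Regular income tax:
  R$653,000 × 9% = R$58,770

Alternative minimum tax:
  Base (adjusted book income): R$942,000
  Less exemption R$36,000 → base R$906,000
  R$906,000 × 19% = R$172,140

Excess of alternative minimum tax over regular income tax: R$172,140 − R$58,770 = R$113,370.

R$113,370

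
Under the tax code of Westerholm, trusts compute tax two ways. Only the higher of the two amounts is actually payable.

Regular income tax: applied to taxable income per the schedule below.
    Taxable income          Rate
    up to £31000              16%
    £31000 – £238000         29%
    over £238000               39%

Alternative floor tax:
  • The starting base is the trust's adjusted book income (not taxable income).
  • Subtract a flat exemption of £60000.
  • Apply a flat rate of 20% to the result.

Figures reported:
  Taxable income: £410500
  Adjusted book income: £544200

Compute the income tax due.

Regular income tax:
  £31000 × 16% = £4960
  £207000 × 29% = £60030
  £172500 × 39% = £67275
  → £132265

Alternative floor tax:
  Base (adjusted book income): £544200
  Less exemption £60000 → base £484200
  £484200 × 20% = £96840

£132265 > £96840, so the regular income tax governs.

£132265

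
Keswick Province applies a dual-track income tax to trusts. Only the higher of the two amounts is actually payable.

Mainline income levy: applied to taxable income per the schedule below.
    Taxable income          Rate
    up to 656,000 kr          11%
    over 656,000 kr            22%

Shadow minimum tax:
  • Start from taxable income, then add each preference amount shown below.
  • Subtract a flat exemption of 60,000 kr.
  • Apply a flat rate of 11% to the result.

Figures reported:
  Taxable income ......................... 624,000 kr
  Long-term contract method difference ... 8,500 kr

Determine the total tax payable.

68,640 kr

Mainline income levy:
  624,000 kr × 11% = 68,640 kr

Shadow minimum tax:
  Adjusted income: 624,000 kr + 8,500 kr = 632,500 kr
  Less exemption 60,000 kr → base 572,500 kr
  572,500 kr × 11% = 62,975 kr

68,640 kr > 62,975 kr, so the mainline income levy governs.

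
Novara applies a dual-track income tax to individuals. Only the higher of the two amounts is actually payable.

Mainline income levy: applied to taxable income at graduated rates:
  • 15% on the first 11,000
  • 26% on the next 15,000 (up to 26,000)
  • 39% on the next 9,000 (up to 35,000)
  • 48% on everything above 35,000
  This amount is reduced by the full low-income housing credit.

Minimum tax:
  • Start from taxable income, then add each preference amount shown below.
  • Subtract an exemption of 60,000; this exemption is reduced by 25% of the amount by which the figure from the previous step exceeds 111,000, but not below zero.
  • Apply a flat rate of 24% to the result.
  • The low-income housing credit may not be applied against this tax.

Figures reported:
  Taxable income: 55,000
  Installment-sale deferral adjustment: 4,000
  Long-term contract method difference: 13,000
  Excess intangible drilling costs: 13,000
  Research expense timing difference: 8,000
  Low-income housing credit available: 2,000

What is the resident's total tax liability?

Mainline income levy:
  11,000 × 15% = 1,650
  15,000 × 26% = 3,900
  9,000 × 39% = 3,510
  20,000 × 48% = 9,600
  → 18,660
  Less low-income housing credit 2,000 → 16,660

Minimum tax:
  Adjusted income: 55,000 + 4,000 + 13,000 + 13,000 + 8,000 = 93,000
  Exemption: 93,000 ≤ 111,000, so full 60,000 applies
  Base: 93,000 − 60,000 = 33,000
  33,000 × 24% = 7,920

16,660 > 7,920, so the mainline income levy governs.

16,660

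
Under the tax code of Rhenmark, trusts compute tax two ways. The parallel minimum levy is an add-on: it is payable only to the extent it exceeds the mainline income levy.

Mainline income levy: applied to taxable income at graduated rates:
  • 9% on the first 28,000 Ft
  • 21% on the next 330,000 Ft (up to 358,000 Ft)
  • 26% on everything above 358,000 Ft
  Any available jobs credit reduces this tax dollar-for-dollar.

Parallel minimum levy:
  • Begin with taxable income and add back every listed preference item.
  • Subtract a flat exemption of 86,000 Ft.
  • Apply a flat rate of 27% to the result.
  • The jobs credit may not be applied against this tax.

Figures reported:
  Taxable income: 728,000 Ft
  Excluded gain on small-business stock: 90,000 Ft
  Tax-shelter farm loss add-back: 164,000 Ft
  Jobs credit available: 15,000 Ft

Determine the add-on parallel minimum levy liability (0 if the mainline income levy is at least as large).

88,900 Ft

Parallel minimum levy:
  Adjusted income: 728,000 Ft + 90,000 Ft + 164,000 Ft = 982,000 Ft
  Less exemption 86,000 Ft → base 896,000 Ft
  896,000 Ft × 27% = 241,920 Ft

Mainline income levy:
  28,000 Ft × 9% = 2,520 Ft
  330,000 Ft × 21% = 69,300 Ft
  370,000 Ft × 26% = 96,200 Ft
  → 168,020 Ft
  Less jobs credit 15,000 Ft → 153,020 Ft

Excess of parallel minimum levy over mainline income levy: 241,920 Ft − 153,020 Ft = 88,900 Ft.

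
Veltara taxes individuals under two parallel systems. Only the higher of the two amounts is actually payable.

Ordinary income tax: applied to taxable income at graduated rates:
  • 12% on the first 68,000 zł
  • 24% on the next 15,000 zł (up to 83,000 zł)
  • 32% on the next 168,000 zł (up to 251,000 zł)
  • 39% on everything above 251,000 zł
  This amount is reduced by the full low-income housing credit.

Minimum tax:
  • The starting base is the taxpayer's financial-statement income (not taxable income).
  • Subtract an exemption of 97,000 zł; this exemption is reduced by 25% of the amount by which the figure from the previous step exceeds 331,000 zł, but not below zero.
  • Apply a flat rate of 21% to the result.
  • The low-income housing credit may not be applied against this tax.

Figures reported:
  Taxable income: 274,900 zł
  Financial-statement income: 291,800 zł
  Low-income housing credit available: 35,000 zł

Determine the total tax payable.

Minimum tax:
  Base (financial-statement income): 291,800 zł
  Exemption: 291,800 zł ≤ 331,000 zł, so full 97,000 zł applies
  Base: 291,800 zł − 97,000 zł = 194,800 zł
  194,800 zł × 21% = 40,908 zł

Ordinary income tax:
  68,000 zł × 12% = 8,160 zł
  15,000 zł × 24% = 3,600 zł
  168,000 zł × 32% = 53,760 zł
  23,900 zł × 39% = 9,321 zł
  → 74,841 zł
  Less low-income housing credit 35,000 zł → 39,841 zł

40,908 zł > 39,841 zł, so the minimum tax is the binding amount.

40,908 zł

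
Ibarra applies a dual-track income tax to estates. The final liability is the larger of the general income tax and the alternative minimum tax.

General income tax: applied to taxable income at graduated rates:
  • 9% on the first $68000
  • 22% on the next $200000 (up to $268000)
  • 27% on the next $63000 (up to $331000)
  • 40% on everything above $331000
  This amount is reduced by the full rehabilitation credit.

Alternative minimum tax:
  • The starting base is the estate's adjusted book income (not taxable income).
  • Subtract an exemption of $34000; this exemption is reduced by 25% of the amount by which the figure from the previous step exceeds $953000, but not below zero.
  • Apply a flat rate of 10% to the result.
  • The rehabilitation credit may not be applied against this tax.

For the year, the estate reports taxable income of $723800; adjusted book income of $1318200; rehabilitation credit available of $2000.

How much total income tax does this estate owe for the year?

$222250

Alternative minimum tax:
  Base (adjusted book income): $1318200
  Exemption: 25% × ($1318200 − $953000) = $91300 ≥ $34000, so the exemption is fully phased out
  Base: $1318200 − $0 = $1318200
  $1318200 × 10% = $131820

General income tax:
  $68000 × 9% = $6120
  $200000 × 22% = $44000
  $63000 × 27% = $17010
  $392800 × 40% = $157120
  → $224250
  Less rehabilitation credit $2000 → $222250

$222250 > $131820, so the general income tax governs.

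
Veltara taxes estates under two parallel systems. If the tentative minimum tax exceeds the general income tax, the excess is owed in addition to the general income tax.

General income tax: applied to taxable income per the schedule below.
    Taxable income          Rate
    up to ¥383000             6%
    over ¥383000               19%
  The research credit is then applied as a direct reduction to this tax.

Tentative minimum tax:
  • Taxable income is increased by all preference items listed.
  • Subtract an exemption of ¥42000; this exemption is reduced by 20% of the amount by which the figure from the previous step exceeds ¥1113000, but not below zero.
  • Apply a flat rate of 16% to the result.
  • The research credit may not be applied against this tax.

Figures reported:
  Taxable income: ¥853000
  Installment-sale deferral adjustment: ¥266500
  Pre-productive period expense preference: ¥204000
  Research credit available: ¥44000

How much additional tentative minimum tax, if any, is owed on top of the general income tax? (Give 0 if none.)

¥143480

General income tax:
  ¥383000 × 6% = ¥22980
  ¥470000 × 19% = ¥89300
  → ¥112280
  Less research credit ¥44000 → ¥68280

Tentative minimum tax:
  Adjusted income: ¥853000 + ¥266500 + ¥204000 = ¥1323500
  Exemption: 20% × (¥1323500 − ¥1113000) = ¥42100 ≥ ¥42000, so the exemption is fully phased out
  Base: ¥1323500 − ¥0 = ¥1323500
  ¥1323500 × 16% = ¥211760

Excess of tentative minimum tax over general income tax: ¥211760 − ¥68280 = ¥143480.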